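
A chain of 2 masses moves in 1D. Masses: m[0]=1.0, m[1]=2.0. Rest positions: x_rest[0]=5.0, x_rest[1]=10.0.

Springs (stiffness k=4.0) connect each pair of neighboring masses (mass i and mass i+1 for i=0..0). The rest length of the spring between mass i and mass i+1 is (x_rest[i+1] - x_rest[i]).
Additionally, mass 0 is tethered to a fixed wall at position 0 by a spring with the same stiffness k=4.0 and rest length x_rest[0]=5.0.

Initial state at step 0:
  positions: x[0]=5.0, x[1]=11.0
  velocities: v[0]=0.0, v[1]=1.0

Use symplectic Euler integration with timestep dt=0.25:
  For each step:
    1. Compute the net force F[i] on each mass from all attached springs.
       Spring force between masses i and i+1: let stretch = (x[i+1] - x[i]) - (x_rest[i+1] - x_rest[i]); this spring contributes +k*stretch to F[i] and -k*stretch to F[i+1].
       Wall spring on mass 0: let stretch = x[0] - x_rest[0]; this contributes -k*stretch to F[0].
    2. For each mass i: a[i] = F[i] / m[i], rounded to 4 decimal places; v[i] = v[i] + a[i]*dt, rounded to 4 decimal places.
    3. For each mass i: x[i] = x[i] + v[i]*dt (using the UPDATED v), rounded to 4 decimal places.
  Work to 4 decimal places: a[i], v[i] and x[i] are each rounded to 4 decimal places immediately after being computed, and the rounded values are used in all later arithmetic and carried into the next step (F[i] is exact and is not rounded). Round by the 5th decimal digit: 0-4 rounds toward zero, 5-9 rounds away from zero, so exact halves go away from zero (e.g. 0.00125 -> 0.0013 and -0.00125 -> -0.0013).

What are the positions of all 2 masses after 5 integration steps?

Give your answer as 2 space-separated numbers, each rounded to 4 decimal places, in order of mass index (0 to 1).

Step 0: x=[5.0000 11.0000] v=[0.0000 1.0000]
Step 1: x=[5.2500 11.1250] v=[1.0000 0.5000]
Step 2: x=[5.6563 11.1406] v=[1.6250 0.0625]
Step 3: x=[6.0196 11.0957] v=[1.4530 -0.1797]
Step 4: x=[6.1470 11.0413] v=[0.5095 -0.2178]
Step 5: x=[5.9612 11.0001] v=[-0.7432 -0.1650]

Answer: 5.9612 11.0001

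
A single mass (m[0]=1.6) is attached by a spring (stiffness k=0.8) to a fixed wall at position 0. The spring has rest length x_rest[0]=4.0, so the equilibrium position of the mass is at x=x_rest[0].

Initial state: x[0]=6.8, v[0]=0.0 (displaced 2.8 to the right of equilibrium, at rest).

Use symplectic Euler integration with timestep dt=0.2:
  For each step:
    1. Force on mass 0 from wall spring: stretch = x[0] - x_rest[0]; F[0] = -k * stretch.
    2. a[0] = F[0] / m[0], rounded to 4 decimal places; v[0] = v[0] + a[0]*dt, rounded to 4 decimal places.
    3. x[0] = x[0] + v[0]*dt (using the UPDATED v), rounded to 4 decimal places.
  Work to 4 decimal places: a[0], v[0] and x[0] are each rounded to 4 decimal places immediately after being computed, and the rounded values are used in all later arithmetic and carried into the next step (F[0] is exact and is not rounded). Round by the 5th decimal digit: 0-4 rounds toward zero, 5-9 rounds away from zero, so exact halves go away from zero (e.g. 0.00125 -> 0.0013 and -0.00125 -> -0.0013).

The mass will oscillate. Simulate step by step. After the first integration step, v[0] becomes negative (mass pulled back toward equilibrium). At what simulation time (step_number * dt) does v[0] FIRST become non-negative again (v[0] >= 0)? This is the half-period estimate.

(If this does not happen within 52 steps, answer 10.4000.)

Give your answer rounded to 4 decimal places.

Step 0: x=[6.8000] v=[0.0000]
Step 1: x=[6.7440] v=[-0.2800]
Step 2: x=[6.6331] v=[-0.5544]
Step 3: x=[6.4696] v=[-0.8177]
Step 4: x=[6.2567] v=[-1.0647]
Step 5: x=[5.9986] v=[-1.2904]
Step 6: x=[5.7005] v=[-1.4903]
Step 7: x=[5.3684] v=[-1.6604]
Step 8: x=[5.0090] v=[-1.7972]
Step 9: x=[4.6294] v=[-1.8981]
Step 10: x=[4.2372] v=[-1.9610]
Step 11: x=[3.8403] v=[-1.9847]
Step 12: x=[3.4466] v=[-1.9687]
Step 13: x=[3.0639] v=[-1.9134]
Step 14: x=[2.6999] v=[-1.8198]
Step 15: x=[2.3619] v=[-1.6898]
Step 16: x=[2.0567] v=[-1.5260]
Step 17: x=[1.7904] v=[-1.3317]
Step 18: x=[1.5683] v=[-1.1107]
Step 19: x=[1.3948] v=[-0.8675]
Step 20: x=[1.2734] v=[-0.6070]
Step 21: x=[1.2065] v=[-0.3343]
Step 22: x=[1.1955] v=[-0.0549]
Step 23: x=[1.2406] v=[0.2256]
First v>=0 after going negative at step 23, time=4.6000

Answer: 4.6000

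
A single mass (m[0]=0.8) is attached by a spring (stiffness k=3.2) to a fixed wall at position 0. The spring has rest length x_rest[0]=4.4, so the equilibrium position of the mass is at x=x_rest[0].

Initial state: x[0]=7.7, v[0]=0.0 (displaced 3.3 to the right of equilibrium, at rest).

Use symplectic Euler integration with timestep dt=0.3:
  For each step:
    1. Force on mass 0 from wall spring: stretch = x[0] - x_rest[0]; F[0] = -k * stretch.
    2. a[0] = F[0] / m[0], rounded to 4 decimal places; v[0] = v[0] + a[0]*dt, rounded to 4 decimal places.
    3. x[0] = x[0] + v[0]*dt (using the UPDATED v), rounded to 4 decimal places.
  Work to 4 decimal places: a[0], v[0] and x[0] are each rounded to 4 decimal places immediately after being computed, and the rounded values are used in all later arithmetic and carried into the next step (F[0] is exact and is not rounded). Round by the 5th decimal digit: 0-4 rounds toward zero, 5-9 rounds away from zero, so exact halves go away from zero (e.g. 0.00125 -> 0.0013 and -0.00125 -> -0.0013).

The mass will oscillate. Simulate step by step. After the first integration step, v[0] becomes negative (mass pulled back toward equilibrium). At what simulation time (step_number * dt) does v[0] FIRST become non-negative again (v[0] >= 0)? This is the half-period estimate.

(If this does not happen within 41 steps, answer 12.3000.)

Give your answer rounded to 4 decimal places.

Step 0: x=[7.7000] v=[0.0000]
Step 1: x=[6.5120] v=[-3.9600]
Step 2: x=[4.5637] v=[-6.4944]
Step 3: x=[2.5565] v=[-6.6908]
Step 4: x=[1.2129] v=[-4.4786]
Step 5: x=[1.0167] v=[-0.6541]
Step 6: x=[2.0385] v=[3.4059]
First v>=0 after going negative at step 6, time=1.8000

Answer: 1.8000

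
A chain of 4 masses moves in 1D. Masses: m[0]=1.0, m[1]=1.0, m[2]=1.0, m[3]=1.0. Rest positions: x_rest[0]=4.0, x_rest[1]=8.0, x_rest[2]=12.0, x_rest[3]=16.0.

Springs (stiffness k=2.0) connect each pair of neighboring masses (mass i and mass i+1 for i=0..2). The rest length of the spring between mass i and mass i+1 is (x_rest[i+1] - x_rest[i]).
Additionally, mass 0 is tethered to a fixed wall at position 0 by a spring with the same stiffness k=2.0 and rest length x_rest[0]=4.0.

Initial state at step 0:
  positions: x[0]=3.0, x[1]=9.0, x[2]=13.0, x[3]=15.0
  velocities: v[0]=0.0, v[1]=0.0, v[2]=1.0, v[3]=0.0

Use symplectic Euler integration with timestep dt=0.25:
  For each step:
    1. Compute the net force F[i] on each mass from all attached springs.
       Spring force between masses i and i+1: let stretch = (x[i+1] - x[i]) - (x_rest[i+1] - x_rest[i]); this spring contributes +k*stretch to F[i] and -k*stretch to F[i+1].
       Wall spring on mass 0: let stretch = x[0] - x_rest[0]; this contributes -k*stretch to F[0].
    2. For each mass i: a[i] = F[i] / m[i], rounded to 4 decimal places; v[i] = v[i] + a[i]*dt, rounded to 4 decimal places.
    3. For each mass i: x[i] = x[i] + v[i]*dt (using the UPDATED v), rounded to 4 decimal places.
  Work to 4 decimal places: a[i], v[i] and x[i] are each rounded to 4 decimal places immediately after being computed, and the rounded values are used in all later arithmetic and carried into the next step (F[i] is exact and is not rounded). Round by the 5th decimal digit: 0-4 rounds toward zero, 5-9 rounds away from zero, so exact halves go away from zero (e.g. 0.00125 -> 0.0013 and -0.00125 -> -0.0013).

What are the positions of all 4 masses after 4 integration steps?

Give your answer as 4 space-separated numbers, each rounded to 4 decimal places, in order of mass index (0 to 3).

Step 0: x=[3.0000 9.0000 13.0000 15.0000] v=[0.0000 0.0000 1.0000 0.0000]
Step 1: x=[3.3750 8.7500 13.0000 15.2500] v=[1.5000 -1.0000 0.0000 1.0000]
Step 2: x=[4.0000 8.3594 12.7500 15.7188] v=[2.5000 -1.5625 -1.0000 1.8750]
Step 3: x=[4.6699 7.9727 12.3223 16.3165] v=[2.6797 -1.5469 -1.7109 2.3906]
Step 4: x=[5.1690 7.7168 11.8502 16.9149] v=[1.9962 -1.0235 -1.8886 2.3935]

Answer: 5.1690 7.7168 11.8502 16.9149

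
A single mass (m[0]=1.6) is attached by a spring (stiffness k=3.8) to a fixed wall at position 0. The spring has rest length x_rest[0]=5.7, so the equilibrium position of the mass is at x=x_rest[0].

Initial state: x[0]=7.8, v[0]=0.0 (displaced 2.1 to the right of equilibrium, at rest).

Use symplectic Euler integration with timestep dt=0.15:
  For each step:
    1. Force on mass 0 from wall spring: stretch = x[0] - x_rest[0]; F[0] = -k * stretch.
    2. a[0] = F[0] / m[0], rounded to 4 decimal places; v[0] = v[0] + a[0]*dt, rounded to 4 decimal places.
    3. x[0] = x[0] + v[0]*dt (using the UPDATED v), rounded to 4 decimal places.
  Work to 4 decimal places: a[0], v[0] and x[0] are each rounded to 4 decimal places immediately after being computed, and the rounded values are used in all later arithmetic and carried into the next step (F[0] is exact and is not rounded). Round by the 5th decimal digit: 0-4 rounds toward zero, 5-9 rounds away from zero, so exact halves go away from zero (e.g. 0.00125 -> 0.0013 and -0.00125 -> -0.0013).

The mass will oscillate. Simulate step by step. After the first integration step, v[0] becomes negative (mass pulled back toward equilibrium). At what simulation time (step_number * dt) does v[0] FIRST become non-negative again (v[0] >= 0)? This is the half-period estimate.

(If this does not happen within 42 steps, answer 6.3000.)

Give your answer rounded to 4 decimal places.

Step 0: x=[7.8000] v=[0.0000]
Step 1: x=[7.6878] v=[-0.7481]
Step 2: x=[7.4694] v=[-1.4563]
Step 3: x=[7.1564] v=[-2.0866]
Step 4: x=[6.7656] v=[-2.6055]
Step 5: x=[6.3178] v=[-2.9851]
Step 6: x=[5.8370] v=[-3.2052]
Step 7: x=[5.3489] v=[-3.2540]
Step 8: x=[4.8796] v=[-3.1289]
Step 9: x=[4.4541] v=[-2.8366]
Step 10: x=[4.0952] v=[-2.3928]
Step 11: x=[3.8220] v=[-1.8211]
Step 12: x=[3.6492] v=[-1.1521]
Step 13: x=[3.5860] v=[-0.4215]
Step 14: x=[3.6357] v=[0.3316]
First v>=0 after going negative at step 14, time=2.1000

Answer: 2.1000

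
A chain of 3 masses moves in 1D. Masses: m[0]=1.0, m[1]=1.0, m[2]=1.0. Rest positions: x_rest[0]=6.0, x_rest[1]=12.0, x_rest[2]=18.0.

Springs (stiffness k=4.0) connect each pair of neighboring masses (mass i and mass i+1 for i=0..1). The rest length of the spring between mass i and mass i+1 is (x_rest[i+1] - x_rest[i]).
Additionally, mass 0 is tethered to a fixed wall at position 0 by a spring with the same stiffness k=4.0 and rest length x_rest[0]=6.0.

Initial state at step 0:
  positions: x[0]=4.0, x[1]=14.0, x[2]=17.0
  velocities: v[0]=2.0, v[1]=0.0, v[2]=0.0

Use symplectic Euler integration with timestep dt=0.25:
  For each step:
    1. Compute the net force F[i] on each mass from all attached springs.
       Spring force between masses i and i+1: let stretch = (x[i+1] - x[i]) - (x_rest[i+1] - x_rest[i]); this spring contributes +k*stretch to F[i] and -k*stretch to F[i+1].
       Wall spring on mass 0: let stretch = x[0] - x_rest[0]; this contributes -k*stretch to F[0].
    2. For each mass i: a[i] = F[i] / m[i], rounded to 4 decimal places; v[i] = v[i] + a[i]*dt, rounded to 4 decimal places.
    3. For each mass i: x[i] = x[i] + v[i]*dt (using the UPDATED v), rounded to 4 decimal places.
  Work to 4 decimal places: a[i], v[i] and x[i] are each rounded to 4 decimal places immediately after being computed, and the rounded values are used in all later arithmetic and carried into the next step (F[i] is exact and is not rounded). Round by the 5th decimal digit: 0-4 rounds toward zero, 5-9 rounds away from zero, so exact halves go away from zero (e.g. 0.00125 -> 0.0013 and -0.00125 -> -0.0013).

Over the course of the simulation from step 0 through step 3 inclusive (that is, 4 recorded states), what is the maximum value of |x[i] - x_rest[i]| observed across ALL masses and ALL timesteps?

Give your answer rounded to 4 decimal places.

Answer: 2.6719

Derivation:
Step 0: x=[4.0000 14.0000 17.0000] v=[2.0000 0.0000 0.0000]
Step 1: x=[6.0000 12.2500 17.7500] v=[8.0000 -7.0000 3.0000]
Step 2: x=[8.0625 10.3125 18.6250] v=[8.2500 -7.7500 3.5000]
Step 3: x=[8.6719 9.8906 18.9219] v=[2.4375 -1.6875 1.1875]
Max displacement = 2.6719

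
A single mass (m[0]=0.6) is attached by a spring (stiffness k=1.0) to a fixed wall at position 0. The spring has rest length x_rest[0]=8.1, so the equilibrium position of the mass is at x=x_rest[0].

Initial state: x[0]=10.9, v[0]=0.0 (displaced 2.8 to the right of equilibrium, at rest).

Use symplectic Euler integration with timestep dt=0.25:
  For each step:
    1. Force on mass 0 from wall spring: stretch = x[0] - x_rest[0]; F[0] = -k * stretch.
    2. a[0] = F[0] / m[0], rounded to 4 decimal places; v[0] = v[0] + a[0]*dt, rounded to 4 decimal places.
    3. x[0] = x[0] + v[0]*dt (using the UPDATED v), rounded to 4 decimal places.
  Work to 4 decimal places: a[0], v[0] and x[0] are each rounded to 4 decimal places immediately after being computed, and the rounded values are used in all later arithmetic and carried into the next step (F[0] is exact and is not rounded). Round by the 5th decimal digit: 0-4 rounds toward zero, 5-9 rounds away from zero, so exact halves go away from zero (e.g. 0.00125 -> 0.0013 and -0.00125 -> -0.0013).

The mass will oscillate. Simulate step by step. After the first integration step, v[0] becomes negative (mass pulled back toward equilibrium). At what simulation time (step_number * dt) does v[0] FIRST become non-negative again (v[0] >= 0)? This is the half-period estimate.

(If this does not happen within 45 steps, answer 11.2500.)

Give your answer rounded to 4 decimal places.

Step 0: x=[10.9000] v=[0.0000]
Step 1: x=[10.6083] v=[-1.1667]
Step 2: x=[10.0554] v=[-2.2118]
Step 3: x=[9.2988] v=[-3.0266]
Step 4: x=[8.4173] v=[-3.5261]
Step 5: x=[7.5027] v=[-3.6583]
Step 6: x=[6.6504] v=[-3.4094]
Step 7: x=[5.9491] v=[-2.8054]
Step 8: x=[5.4718] v=[-1.9092]
Step 9: x=[5.2683] v=[-0.8141]
Step 10: x=[5.3598] v=[0.3658]
First v>=0 after going negative at step 10, time=2.5000

Answer: 2.5000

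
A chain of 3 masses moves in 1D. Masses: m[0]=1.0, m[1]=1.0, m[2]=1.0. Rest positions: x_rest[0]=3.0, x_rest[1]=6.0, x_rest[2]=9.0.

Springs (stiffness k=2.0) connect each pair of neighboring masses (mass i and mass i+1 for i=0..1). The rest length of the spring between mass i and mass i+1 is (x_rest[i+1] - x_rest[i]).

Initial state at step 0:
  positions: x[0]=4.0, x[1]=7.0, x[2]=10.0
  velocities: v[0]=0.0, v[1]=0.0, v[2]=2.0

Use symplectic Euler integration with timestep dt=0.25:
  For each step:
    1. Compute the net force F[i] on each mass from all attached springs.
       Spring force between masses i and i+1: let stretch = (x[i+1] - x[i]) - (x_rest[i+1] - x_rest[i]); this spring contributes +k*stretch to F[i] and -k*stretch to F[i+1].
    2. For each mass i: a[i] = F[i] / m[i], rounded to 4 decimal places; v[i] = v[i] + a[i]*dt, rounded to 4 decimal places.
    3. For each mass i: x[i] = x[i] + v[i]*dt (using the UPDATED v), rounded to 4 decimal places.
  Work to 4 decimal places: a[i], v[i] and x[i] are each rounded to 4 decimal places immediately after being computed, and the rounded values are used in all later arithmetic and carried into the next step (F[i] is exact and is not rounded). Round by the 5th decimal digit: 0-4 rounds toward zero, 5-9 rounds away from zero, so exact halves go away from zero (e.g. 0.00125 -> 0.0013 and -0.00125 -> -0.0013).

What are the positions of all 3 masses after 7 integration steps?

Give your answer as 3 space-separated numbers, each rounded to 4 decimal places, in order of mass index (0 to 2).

Answer: 4.5960 8.4348 11.4696

Derivation:
Step 0: x=[4.0000 7.0000 10.0000] v=[0.0000 0.0000 2.0000]
Step 1: x=[4.0000 7.0000 10.5000] v=[0.0000 0.0000 2.0000]
Step 2: x=[4.0000 7.0625 10.9375] v=[0.0000 0.2500 1.7500]
Step 3: x=[4.0078 7.2266 11.2656] v=[0.0313 0.6563 1.3125]
Step 4: x=[4.0430 7.4932 11.4639] v=[0.1407 1.0664 0.7930]
Step 5: x=[4.1345 7.8249 11.5408] v=[0.3658 1.3267 0.3077]
Step 6: x=[4.3123 8.1598 11.5282] v=[0.7110 1.3395 -0.0503]
Step 7: x=[4.5960 8.4348 11.4696] v=[1.1348 1.1000 -0.2345]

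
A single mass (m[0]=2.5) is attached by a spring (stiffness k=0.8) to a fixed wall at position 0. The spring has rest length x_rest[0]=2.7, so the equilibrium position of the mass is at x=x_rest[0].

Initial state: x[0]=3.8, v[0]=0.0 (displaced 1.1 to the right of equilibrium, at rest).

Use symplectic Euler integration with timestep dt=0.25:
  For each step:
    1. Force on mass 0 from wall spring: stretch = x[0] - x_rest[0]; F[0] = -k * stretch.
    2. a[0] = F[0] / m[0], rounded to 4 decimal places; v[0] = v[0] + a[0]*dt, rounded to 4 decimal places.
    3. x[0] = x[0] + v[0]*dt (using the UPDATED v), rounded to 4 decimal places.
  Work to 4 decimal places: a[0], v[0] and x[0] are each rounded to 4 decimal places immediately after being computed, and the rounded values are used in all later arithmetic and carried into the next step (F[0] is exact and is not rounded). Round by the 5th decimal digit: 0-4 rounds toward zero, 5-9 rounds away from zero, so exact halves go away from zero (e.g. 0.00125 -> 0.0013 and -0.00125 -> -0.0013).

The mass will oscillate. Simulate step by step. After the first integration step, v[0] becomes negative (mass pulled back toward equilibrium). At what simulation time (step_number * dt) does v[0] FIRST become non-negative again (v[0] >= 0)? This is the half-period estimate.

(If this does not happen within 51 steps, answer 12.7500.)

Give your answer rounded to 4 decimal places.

Step 0: x=[3.8000] v=[0.0000]
Step 1: x=[3.7780] v=[-0.0880]
Step 2: x=[3.7344] v=[-0.1743]
Step 3: x=[3.6701] v=[-0.2571]
Step 4: x=[3.5864] v=[-0.3347]
Step 5: x=[3.4850] v=[-0.4056]
Step 6: x=[3.3679] v=[-0.4684]
Step 7: x=[3.2375] v=[-0.5218]
Step 8: x=[3.0963] v=[-0.5648]
Step 9: x=[2.9472] v=[-0.5965]
Step 10: x=[2.7931] v=[-0.6163]
Step 11: x=[2.6372] v=[-0.6238]
Step 12: x=[2.4825] v=[-0.6188]
Step 13: x=[2.3322] v=[-0.6014]
Step 14: x=[2.1892] v=[-0.5720]
Step 15: x=[2.0564] v=[-0.5311]
Step 16: x=[1.9365] v=[-0.4796]
Step 17: x=[1.8319] v=[-0.4185]
Step 18: x=[1.7446] v=[-0.3491]
Step 19: x=[1.6764] v=[-0.2727]
Step 20: x=[1.6287] v=[-0.1908]
Step 21: x=[1.6024] v=[-0.1051]
Step 22: x=[1.5981] v=[-0.0173]
Step 23: x=[1.6158] v=[0.0709]
First v>=0 after going negative at step 23, time=5.7500

Answer: 5.7500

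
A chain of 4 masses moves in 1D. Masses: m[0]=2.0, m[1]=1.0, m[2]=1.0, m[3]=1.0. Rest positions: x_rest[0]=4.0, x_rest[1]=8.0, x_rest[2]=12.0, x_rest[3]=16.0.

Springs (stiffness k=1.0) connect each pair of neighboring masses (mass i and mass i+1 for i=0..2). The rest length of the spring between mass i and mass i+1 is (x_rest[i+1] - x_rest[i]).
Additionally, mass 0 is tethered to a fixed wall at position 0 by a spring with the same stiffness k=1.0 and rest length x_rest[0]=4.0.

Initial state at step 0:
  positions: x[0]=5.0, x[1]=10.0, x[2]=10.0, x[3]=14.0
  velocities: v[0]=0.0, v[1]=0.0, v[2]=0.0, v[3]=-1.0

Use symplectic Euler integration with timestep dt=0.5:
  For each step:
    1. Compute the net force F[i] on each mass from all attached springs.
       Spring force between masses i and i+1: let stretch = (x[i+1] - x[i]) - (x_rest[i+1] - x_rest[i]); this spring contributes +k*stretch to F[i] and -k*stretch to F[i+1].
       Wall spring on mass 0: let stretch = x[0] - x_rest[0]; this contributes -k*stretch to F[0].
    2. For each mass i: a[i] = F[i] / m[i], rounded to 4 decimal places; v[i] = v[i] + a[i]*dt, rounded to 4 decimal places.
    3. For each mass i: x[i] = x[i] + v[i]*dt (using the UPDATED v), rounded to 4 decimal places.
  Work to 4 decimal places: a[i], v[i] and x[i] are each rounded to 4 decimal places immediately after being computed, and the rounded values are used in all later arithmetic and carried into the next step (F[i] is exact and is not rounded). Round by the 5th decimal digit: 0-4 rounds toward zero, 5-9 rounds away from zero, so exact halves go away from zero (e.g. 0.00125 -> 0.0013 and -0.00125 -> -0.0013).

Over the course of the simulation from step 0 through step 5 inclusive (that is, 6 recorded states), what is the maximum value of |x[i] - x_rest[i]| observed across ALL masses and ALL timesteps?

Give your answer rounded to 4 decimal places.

Answer: 2.6250

Derivation:
Step 0: x=[5.0000 10.0000 10.0000 14.0000] v=[0.0000 0.0000 0.0000 -1.0000]
Step 1: x=[5.0000 8.7500 11.0000 13.5000] v=[0.0000 -2.5000 2.0000 -1.0000]
Step 2: x=[4.8438 7.1250 12.0625 13.3750] v=[-0.3125 -3.2500 2.1250 -0.2500]
Step 3: x=[4.3672 6.1641 12.2188 13.9219] v=[-0.9532 -1.9219 0.3125 1.0938]
Step 4: x=[3.5693 6.2676 11.2872 15.0431] v=[-1.5958 0.2070 -1.8633 2.2423]
Step 5: x=[2.6625 6.9515 10.0396 16.2253] v=[-1.8136 1.3677 -2.4952 2.3644]
Max displacement = 2.6250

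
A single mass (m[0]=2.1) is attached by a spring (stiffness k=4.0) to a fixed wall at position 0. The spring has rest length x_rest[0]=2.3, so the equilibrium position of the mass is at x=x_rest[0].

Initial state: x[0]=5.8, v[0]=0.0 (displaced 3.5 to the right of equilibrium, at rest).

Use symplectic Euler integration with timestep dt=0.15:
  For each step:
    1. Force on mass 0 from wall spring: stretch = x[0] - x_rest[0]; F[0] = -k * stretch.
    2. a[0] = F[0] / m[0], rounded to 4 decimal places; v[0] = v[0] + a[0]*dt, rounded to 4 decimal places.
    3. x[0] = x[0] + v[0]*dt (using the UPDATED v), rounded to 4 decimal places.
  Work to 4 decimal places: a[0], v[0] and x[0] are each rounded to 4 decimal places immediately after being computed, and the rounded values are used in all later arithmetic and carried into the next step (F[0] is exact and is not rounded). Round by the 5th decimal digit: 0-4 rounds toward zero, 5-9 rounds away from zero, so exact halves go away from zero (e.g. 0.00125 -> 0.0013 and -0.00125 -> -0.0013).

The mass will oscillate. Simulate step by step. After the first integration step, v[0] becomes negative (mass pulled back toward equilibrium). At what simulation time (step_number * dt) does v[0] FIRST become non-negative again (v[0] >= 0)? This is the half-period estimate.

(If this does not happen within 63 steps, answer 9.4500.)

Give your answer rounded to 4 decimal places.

Answer: 2.4000

Derivation:
Step 0: x=[5.8000] v=[0.0000]
Step 1: x=[5.6500] v=[-1.0000]
Step 2: x=[5.3564] v=[-1.9572]
Step 3: x=[4.9318] v=[-2.8305]
Step 4: x=[4.3944] v=[-3.5825]
Step 5: x=[3.7673] v=[-4.1809]
Step 6: x=[3.0773] v=[-4.6001]
Step 7: x=[2.3540] v=[-4.8222]
Step 8: x=[1.6284] v=[-4.8376]
Step 9: x=[0.9315] v=[-4.6457]
Step 10: x=[0.2933] v=[-4.2547]
Step 11: x=[-0.2589] v=[-3.6814]
Step 12: x=[-0.7014] v=[-2.9503]
Step 13: x=[-1.0153] v=[-2.0928]
Step 14: x=[-1.1871] v=[-1.1456]
Step 15: x=[-1.2095] v=[-0.1493]
Step 16: x=[-1.0815] v=[0.8534]
First v>=0 after going negative at step 16, time=2.4000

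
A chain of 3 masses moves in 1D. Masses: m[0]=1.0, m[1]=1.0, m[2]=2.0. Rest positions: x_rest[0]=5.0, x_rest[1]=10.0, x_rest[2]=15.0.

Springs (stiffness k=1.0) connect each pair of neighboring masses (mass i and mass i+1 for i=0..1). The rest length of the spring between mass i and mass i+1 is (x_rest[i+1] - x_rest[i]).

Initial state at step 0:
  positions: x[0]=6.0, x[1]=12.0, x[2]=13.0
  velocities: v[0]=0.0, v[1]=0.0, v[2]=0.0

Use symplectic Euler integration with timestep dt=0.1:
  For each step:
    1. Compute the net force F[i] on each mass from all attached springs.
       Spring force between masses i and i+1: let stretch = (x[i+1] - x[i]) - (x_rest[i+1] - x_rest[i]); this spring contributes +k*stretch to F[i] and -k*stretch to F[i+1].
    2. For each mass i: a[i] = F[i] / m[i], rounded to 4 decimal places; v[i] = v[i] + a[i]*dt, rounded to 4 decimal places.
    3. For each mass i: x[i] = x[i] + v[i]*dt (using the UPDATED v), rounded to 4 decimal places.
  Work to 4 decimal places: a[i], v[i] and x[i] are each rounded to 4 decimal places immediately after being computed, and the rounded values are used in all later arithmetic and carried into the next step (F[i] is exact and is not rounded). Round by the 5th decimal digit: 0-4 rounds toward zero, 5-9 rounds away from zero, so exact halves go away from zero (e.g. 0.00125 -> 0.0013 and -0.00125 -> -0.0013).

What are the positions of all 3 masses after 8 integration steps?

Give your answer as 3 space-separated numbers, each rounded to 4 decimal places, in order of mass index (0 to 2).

Answer: 6.2425 10.4571 13.6503

Derivation:
Step 0: x=[6.0000 12.0000 13.0000] v=[0.0000 0.0000 0.0000]
Step 1: x=[6.0100 11.9500 13.0200] v=[0.1000 -0.5000 0.2000]
Step 2: x=[6.0294 11.8513 13.0597] v=[0.1940 -0.9870 0.3965]
Step 3: x=[6.0570 11.7065 13.1183] v=[0.2762 -1.4484 0.5861]
Step 4: x=[6.0911 11.5193 13.1949] v=[0.3412 -1.8722 0.7655]
Step 5: x=[6.1295 11.2946 13.2881] v=[0.3840 -2.2475 0.9317]
Step 6: x=[6.1696 11.0381 13.3963] v=[0.4005 -2.5647 1.0820]
Step 7: x=[6.2083 10.7565 13.5177] v=[0.3874 -2.8157 1.2141]
Step 8: x=[6.2425 10.4571 13.6503] v=[0.3422 -2.9944 1.3260]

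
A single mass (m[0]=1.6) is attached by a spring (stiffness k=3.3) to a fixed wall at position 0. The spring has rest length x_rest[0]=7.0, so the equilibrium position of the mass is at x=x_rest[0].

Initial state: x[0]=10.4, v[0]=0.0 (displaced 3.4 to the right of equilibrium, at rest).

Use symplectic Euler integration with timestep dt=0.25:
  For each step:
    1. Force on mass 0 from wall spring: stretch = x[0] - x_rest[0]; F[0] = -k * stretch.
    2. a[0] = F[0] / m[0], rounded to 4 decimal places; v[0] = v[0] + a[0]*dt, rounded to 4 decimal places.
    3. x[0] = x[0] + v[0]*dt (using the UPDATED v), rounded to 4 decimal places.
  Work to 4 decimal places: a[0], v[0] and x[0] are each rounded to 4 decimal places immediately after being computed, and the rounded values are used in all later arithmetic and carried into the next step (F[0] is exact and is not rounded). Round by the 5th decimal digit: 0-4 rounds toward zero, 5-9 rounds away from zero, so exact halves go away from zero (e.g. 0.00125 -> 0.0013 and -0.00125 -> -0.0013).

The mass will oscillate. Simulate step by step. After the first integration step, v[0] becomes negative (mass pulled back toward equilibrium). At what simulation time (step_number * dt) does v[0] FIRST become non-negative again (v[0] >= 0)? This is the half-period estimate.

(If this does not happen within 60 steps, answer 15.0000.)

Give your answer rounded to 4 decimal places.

Step 0: x=[10.4000] v=[0.0000]
Step 1: x=[9.9617] v=[-1.7531]
Step 2: x=[9.1417] v=[-3.2802]
Step 3: x=[8.0456] v=[-4.3845]
Step 4: x=[6.8147] v=[-4.9237]
Step 5: x=[5.6077] v=[-4.8282]
Step 6: x=[4.5801] v=[-4.1103]
Step 7: x=[3.8645] v=[-2.8626]
Step 8: x=[3.5530] v=[-1.2459]
Step 9: x=[3.6859] v=[0.5315]
First v>=0 after going negative at step 9, time=2.2500

Answer: 2.2500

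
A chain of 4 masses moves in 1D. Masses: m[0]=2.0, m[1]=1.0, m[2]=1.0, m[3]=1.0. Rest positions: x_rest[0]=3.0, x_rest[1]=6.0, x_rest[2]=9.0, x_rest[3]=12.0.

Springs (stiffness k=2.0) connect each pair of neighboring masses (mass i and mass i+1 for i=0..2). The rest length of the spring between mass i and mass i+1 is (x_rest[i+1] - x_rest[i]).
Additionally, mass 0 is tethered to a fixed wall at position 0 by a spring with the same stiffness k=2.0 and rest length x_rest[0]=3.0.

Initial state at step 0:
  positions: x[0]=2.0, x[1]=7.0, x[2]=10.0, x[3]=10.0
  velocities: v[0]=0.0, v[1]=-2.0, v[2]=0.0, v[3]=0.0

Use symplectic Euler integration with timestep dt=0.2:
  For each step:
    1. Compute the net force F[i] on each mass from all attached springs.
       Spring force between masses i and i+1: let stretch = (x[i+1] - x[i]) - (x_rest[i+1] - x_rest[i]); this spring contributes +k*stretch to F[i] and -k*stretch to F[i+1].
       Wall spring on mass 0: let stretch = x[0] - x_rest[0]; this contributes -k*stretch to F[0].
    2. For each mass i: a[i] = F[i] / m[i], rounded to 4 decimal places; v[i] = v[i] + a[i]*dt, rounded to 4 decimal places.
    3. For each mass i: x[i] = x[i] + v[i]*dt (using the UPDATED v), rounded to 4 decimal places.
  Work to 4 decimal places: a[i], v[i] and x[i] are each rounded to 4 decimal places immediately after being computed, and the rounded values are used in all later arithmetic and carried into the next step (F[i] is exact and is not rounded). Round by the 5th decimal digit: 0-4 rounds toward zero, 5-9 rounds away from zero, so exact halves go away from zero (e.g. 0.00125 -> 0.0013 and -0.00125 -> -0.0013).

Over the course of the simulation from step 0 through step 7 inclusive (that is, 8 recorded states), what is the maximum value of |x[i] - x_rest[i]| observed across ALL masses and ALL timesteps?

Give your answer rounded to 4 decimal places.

Answer: 2.4795

Derivation:
Step 0: x=[2.0000 7.0000 10.0000 10.0000] v=[0.0000 -2.0000 0.0000 0.0000]
Step 1: x=[2.1200 6.4400 9.7600 10.2400] v=[0.6000 -2.8000 -1.2000 1.2000]
Step 2: x=[2.3280 5.8000 9.2928 10.6816] v=[1.0400 -3.2000 -2.3360 2.2080]
Step 3: x=[2.5818 5.1617 8.6573 11.2521] v=[1.2688 -3.1917 -3.1776 2.8525]
Step 4: x=[2.8355 4.5966 7.9497 11.8550] v=[1.2684 -2.8254 -3.5379 3.0146]
Step 5: x=[3.0462 4.1589 7.2863 12.3855] v=[1.0535 -2.1886 -3.3170 2.6525]
Step 6: x=[3.1796 3.8824 6.7806 12.7481] v=[0.6668 -1.3827 -2.5283 1.8128]
Step 7: x=[3.2139 3.7815 6.5205 12.8733] v=[0.1714 -0.5045 -1.3006 0.6258]
Max displacement = 2.4795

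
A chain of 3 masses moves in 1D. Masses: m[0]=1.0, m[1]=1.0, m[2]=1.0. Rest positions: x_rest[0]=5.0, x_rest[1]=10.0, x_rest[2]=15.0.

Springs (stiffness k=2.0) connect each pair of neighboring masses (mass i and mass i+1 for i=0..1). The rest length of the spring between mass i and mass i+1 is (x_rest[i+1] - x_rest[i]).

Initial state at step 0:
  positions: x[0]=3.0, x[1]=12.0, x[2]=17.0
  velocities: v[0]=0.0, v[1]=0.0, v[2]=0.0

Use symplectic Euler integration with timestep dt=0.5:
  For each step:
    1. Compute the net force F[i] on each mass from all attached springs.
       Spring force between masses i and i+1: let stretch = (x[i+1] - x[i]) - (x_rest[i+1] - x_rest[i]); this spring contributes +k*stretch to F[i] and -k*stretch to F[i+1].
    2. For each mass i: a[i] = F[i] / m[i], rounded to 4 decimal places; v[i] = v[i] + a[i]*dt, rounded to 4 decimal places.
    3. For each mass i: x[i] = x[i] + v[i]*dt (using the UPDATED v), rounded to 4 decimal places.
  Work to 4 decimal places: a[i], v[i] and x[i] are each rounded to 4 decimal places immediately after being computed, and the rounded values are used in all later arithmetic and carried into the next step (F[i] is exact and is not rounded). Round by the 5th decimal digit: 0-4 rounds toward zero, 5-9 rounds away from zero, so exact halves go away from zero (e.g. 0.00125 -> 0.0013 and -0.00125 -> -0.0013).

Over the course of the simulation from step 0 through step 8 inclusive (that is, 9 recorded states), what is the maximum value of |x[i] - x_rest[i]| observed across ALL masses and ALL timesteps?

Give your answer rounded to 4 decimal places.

Step 0: x=[3.0000 12.0000 17.0000] v=[0.0000 0.0000 0.0000]
Step 1: x=[5.0000 10.0000 17.0000] v=[4.0000 -4.0000 0.0000]
Step 2: x=[7.0000 9.0000 16.0000] v=[4.0000 -2.0000 -2.0000]
Step 3: x=[7.5000 10.5000 14.0000] v=[1.0000 3.0000 -4.0000]
Step 4: x=[7.0000 12.2500 12.7500] v=[-1.0000 3.5000 -2.5000]
Step 5: x=[6.6250 11.6250 13.7500] v=[-0.7500 -1.2500 2.0000]
Step 6: x=[6.2500 9.5625 16.1875] v=[-0.7500 -4.1250 4.8750]
Step 7: x=[5.0313 9.1563 17.8125] v=[-2.4375 -0.8125 3.2500]
Step 8: x=[3.3751 11.0157 17.6094] v=[-3.3125 3.7187 -0.4062]
Max displacement = 2.8125

Answer: 2.8125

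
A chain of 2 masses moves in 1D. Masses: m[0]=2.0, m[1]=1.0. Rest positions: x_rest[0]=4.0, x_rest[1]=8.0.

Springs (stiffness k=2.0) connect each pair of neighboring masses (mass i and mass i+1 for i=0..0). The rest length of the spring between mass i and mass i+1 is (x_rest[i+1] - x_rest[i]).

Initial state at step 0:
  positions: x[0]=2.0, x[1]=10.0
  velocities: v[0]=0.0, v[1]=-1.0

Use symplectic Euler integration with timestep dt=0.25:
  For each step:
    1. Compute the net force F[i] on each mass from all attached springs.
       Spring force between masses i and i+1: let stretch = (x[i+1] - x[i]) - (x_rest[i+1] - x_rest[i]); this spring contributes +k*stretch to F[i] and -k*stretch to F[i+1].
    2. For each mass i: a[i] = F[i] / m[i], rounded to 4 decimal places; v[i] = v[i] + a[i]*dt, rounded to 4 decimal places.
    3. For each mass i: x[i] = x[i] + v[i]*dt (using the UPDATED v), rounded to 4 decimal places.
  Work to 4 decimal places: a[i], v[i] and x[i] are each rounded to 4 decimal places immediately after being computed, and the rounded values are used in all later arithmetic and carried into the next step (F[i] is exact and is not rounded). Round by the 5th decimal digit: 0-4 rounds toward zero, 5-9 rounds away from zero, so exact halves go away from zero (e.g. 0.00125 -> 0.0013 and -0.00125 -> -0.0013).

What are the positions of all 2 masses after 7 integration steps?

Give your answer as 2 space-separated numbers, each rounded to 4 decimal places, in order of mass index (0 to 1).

Step 0: x=[2.0000 10.0000] v=[0.0000 -1.0000]
Step 1: x=[2.2500 9.2500] v=[1.0000 -3.0000]
Step 2: x=[2.6875 8.1250] v=[1.7500 -4.5000]
Step 3: x=[3.2149 6.8203] v=[2.1094 -5.2188]
Step 4: x=[3.7176 5.5649] v=[2.0108 -5.0215]
Step 5: x=[4.0858 4.5786] v=[1.4726 -3.9452]
Step 6: x=[4.2348 4.0307] v=[0.5958 -2.1916]
Step 7: x=[4.1210 4.0083] v=[-0.4552 -0.0896]

Answer: 4.1210 4.0083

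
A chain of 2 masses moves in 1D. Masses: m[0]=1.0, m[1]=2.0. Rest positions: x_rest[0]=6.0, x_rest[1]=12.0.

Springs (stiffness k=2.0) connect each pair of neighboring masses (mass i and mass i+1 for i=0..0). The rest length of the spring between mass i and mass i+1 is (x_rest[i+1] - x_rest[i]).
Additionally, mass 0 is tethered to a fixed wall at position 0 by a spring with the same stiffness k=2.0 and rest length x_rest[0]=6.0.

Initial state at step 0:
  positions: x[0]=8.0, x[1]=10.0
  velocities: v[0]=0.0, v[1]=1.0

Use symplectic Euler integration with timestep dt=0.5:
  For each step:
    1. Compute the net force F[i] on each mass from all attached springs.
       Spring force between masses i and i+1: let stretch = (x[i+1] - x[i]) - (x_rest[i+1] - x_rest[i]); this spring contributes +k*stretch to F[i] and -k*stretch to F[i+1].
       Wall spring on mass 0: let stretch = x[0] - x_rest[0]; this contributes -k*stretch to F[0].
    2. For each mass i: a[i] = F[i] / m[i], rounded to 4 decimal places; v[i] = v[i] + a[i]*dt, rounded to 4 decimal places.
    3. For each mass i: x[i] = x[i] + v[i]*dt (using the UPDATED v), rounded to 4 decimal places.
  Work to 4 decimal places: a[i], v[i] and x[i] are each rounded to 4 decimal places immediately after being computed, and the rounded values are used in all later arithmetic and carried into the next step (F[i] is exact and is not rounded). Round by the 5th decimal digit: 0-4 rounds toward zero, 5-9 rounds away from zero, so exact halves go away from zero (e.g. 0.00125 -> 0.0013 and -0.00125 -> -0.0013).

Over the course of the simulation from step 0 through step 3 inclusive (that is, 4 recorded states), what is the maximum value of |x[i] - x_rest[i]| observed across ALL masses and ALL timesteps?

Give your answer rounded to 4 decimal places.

Answer: 3.2500

Derivation:
Step 0: x=[8.0000 10.0000] v=[0.0000 1.0000]
Step 1: x=[5.0000 11.5000] v=[-6.0000 3.0000]
Step 2: x=[2.7500 12.8750] v=[-4.5000 2.7500]
Step 3: x=[4.1875 13.2188] v=[2.8750 0.6875]
Max displacement = 3.2500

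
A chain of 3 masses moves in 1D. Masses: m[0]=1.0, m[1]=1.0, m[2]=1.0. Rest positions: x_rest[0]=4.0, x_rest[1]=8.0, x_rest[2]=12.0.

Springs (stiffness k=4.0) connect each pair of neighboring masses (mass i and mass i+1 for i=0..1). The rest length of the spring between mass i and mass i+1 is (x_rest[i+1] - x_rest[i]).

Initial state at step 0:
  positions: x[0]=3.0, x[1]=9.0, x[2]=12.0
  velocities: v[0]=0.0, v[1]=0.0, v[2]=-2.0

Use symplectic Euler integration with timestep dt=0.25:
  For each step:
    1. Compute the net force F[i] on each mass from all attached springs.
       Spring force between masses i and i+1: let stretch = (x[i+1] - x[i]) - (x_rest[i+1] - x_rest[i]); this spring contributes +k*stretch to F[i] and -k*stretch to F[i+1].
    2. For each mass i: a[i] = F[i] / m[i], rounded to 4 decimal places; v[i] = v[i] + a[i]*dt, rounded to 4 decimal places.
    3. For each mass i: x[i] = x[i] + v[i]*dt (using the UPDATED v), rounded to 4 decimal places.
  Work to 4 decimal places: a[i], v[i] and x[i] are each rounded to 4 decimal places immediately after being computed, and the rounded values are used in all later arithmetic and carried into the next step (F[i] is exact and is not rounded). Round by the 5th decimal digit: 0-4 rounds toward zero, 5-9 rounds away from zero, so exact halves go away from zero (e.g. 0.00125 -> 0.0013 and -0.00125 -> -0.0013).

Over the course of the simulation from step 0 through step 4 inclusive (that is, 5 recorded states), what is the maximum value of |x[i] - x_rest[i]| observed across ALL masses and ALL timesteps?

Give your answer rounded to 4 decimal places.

Step 0: x=[3.0000 9.0000 12.0000] v=[0.0000 0.0000 -2.0000]
Step 1: x=[3.5000 8.2500 11.7500] v=[2.0000 -3.0000 -1.0000]
Step 2: x=[4.1875 7.1875 11.6250] v=[2.7500 -4.2500 -0.5000]
Step 3: x=[4.6250 6.4844 11.3906] v=[1.7500 -2.8125 -0.9375]
Step 4: x=[4.5274 6.5430 10.9297] v=[-0.3906 0.2343 -1.8437]
Max displacement = 1.5156

Answer: 1.5156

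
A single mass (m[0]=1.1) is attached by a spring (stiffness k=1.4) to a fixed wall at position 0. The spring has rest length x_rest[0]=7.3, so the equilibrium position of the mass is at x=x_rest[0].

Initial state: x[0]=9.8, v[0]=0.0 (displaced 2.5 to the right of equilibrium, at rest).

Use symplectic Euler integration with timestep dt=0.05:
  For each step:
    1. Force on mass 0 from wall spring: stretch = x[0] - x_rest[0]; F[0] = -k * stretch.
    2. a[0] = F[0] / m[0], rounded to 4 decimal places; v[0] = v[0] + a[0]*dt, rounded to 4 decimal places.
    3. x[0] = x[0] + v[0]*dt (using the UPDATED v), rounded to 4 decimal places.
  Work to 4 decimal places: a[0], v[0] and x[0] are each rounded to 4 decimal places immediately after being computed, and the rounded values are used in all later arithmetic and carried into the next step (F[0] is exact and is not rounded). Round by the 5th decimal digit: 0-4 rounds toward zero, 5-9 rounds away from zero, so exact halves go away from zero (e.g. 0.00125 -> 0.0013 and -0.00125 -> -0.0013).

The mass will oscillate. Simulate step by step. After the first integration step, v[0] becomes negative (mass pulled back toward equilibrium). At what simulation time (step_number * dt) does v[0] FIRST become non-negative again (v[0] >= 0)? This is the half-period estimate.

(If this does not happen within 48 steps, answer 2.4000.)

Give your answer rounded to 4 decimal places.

Answer: 2.4000

Derivation:
Step 0: x=[9.8000] v=[0.0000]
Step 1: x=[9.7920] v=[-0.1591]
Step 2: x=[9.7761] v=[-0.3177]
Step 3: x=[9.7523] v=[-0.4753]
Step 4: x=[9.7207] v=[-0.6314]
Step 5: x=[9.6814] v=[-0.7854]
Step 6: x=[9.6346] v=[-0.9369]
Step 7: x=[9.5803] v=[-1.0855]
Step 8: x=[9.5188] v=[-1.2306]
Step 9: x=[9.4502] v=[-1.3718]
Step 10: x=[9.3748] v=[-1.5086]
Step 11: x=[9.2928] v=[-1.6406]
Step 12: x=[9.2044] v=[-1.7674]
Step 13: x=[9.1100] v=[-1.8886]
Step 14: x=[9.0098] v=[-2.0038]
Step 15: x=[8.9042] v=[-2.1126]
Step 16: x=[8.7935] v=[-2.2147]
Step 17: x=[8.6780] v=[-2.3097]
Step 18: x=[8.5581] v=[-2.3974]
Step 19: x=[8.4342] v=[-2.4775]
Step 20: x=[8.3067] v=[-2.5497]
Step 21: x=[8.1760] v=[-2.6138]
Step 22: x=[8.0425] v=[-2.6695]
Step 23: x=[7.9067] v=[-2.7168]
Step 24: x=[7.7689] v=[-2.7554]
Step 25: x=[7.6296] v=[-2.7852]
Step 26: x=[7.4893] v=[-2.8062]
Step 27: x=[7.3484] v=[-2.8182]
Step 28: x=[7.2073] v=[-2.8213]
Step 29: x=[7.0665] v=[-2.8154]
Step 30: x=[6.9265] v=[-2.8005]
Step 31: x=[6.7877] v=[-2.7767]
Step 32: x=[6.6505] v=[-2.7441]
Step 33: x=[6.5154] v=[-2.7028]
Step 34: x=[6.3828] v=[-2.6529]
Step 35: x=[6.2531] v=[-2.5945]
Step 36: x=[6.1267] v=[-2.5279]
Step 37: x=[6.0040] v=[-2.4532]
Step 38: x=[5.8855] v=[-2.3707]
Step 39: x=[5.7715] v=[-2.2807]
Step 40: x=[5.6623] v=[-2.1834]
Step 41: x=[5.5583] v=[-2.0792]
Step 42: x=[5.4599] v=[-1.9684]
Step 43: x=[5.3673] v=[-1.8513]
Step 44: x=[5.2809] v=[-1.7283]
Step 45: x=[5.2009] v=[-1.5998]
Step 46: x=[5.1276] v=[-1.4662]
Step 47: x=[5.0612] v=[-1.3280]
Step 48: x=[5.0019] v=[-1.1855]
v[0] did not become non-negative within 48 steps; using fallback time=2.4000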